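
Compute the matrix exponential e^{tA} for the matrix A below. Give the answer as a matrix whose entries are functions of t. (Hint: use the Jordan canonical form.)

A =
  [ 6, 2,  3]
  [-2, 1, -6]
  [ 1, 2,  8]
e^{tA} =
  [t*exp(5*t) + exp(5*t), 2*t*exp(5*t), 3*t*exp(5*t)]
  [-2*t*exp(5*t), -4*t*exp(5*t) + exp(5*t), -6*t*exp(5*t)]
  [t*exp(5*t), 2*t*exp(5*t), 3*t*exp(5*t) + exp(5*t)]

Strategy: write A = P · J · P⁻¹ where J is a Jordan canonical form, so e^{tA} = P · e^{tJ} · P⁻¹, and e^{tJ} can be computed block-by-block.

A has Jordan form
J =
  [5, 1, 0]
  [0, 5, 0]
  [0, 0, 5]
(up to reordering of blocks).

Per-block formulas:
  For a 1×1 block at λ = 5: exp(t · [5]) = [e^(5t)].
  For a 2×2 Jordan block J_2(5): exp(t · J_2(5)) = e^(5t)·(I + t·N), where N is the 2×2 nilpotent shift.

After assembling e^{tJ} and conjugating by P, we get:

e^{tA} =
  [t*exp(5*t) + exp(5*t), 2*t*exp(5*t), 3*t*exp(5*t)]
  [-2*t*exp(5*t), -4*t*exp(5*t) + exp(5*t), -6*t*exp(5*t)]
  [t*exp(5*t), 2*t*exp(5*t), 3*t*exp(5*t) + exp(5*t)]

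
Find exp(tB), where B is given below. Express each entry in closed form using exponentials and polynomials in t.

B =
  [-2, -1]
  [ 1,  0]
e^{tB} =
  [-t*exp(-t) + exp(-t), -t*exp(-t)]
  [t*exp(-t), t*exp(-t) + exp(-t)]

Strategy: write B = P · J · P⁻¹ where J is a Jordan canonical form, so e^{tB} = P · e^{tJ} · P⁻¹, and e^{tJ} can be computed block-by-block.

B has Jordan form
J =
  [-1,  1]
  [ 0, -1]
(up to reordering of blocks).

Per-block formulas:
  For a 2×2 Jordan block J_2(-1): exp(t · J_2(-1)) = e^(-1t)·(I + t·N), where N is the 2×2 nilpotent shift.

After assembling e^{tJ} and conjugating by P, we get:

e^{tB} =
  [-t*exp(-t) + exp(-t), -t*exp(-t)]
  [t*exp(-t), t*exp(-t) + exp(-t)]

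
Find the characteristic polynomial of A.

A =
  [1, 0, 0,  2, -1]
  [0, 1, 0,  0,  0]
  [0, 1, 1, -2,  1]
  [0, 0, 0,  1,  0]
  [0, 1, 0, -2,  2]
x^5 - 6*x^4 + 14*x^3 - 16*x^2 + 9*x - 2

Expanding det(x·I − A) (e.g. by cofactor expansion or by noting that A is similar to its Jordan form J, which has the same characteristic polynomial as A) gives
  χ_A(x) = x^5 - 6*x^4 + 14*x^3 - 16*x^2 + 9*x - 2
which factors as (x - 2)*(x - 1)^4. The eigenvalues (with algebraic multiplicities) are λ = 1 with multiplicity 4, λ = 2 with multiplicity 1.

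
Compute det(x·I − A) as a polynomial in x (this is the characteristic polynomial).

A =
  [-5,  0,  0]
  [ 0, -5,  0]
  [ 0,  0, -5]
x^3 + 15*x^2 + 75*x + 125

Expanding det(x·I − A) (e.g. by cofactor expansion or by noting that A is similar to its Jordan form J, which has the same characteristic polynomial as A) gives
  χ_A(x) = x^3 + 15*x^2 + 75*x + 125
which factors as (x + 5)^3. The eigenvalues (with algebraic multiplicities) are λ = -5 with multiplicity 3.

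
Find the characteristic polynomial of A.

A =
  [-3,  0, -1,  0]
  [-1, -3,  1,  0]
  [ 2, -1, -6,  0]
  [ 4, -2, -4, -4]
x^4 + 16*x^3 + 96*x^2 + 256*x + 256

Expanding det(x·I − A) (e.g. by cofactor expansion or by noting that A is similar to its Jordan form J, which has the same characteristic polynomial as A) gives
  χ_A(x) = x^4 + 16*x^3 + 96*x^2 + 256*x + 256
which factors as (x + 4)^4. The eigenvalues (with algebraic multiplicities) are λ = -4 with multiplicity 4.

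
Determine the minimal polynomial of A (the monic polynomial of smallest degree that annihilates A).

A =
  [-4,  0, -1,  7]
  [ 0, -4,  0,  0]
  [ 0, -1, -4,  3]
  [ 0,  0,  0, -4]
x^3 + 12*x^2 + 48*x + 64

The characteristic polynomial is χ_A(x) = (x + 4)^4, so the eigenvalues are known. The minimal polynomial is
  m_A(x) = Π_λ (x − λ)^{k_λ}
where k_λ is the size of the *largest* Jordan block for λ (equivalently, the smallest k with (A − λI)^k v = 0 for every generalised eigenvector v of λ).

  λ = -4: largest Jordan block has size 3, contributing (x + 4)^3

So m_A(x) = (x + 4)^3 = x^3 + 12*x^2 + 48*x + 64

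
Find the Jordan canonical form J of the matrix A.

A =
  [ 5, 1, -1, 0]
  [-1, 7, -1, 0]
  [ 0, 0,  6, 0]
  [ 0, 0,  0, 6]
J_2(6) ⊕ J_1(6) ⊕ J_1(6)

The characteristic polynomial is
  det(x·I − A) = x^4 - 24*x^3 + 216*x^2 - 864*x + 1296 = (x - 6)^4

Eigenvalues and multiplicities (the geometric multiplicity of λ is n − rank(A − λI), which equals the number of Jordan blocks for λ):
  λ = 6: algebraic multiplicity = 4, geometric multiplicity = 3

Determining the block sizes for each eigenvalue:
  λ = 6: 3 blocks summing to 4 forces exactly one block of size 2 and the rest size 1 → block sizes [2, 1, 1]

Assembling the blocks gives a Jordan form
J =
  [6, 1, 0, 0]
  [0, 6, 0, 0]
  [0, 0, 6, 0]
  [0, 0, 0, 6]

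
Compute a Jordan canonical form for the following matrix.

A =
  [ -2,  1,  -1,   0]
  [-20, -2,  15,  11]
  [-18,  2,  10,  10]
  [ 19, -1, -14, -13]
J_3(-3) ⊕ J_1(2)

The characteristic polynomial is
  det(x·I − A) = x^4 + 7*x^3 + 9*x^2 - 27*x - 54 = (x - 2)*(x + 3)^3

Eigenvalues and multiplicities (the geometric multiplicity of λ is n − rank(A − λI), which equals the number of Jordan blocks for λ):
  λ = -3: algebraic multiplicity = 3, geometric multiplicity = 1
  λ = 2: algebraic multiplicity = 1, geometric multiplicity = 1

Determining the block sizes for each eigenvalue:
  λ = -3: one block (gm = 1), so the single block has size am = 3 → block sizes [3]
  λ = 2: one block (gm = 1), so the single block has size am = 1 → block sizes [1]

Assembling the blocks gives a Jordan form
J =
  [-3,  1,  0, 0]
  [ 0, -3,  1, 0]
  [ 0,  0, -3, 0]
  [ 0,  0,  0, 2]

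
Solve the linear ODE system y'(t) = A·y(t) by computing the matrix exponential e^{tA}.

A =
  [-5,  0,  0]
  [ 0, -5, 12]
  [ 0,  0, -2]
e^{tA} =
  [exp(-5*t), 0, 0]
  [0, exp(-5*t), 4*exp(-2*t) - 4*exp(-5*t)]
  [0, 0, exp(-2*t)]

Strategy: write A = P · J · P⁻¹ where J is a Jordan canonical form, so e^{tA} = P · e^{tJ} · P⁻¹, and e^{tJ} can be computed block-by-block.

A has Jordan form
J =
  [-5,  0,  0]
  [ 0, -5,  0]
  [ 0,  0, -2]
(up to reordering of blocks).

Per-block formulas:
  For a 1×1 block at λ = -5: exp(t · [-5]) = [e^(-5t)].
  For a 1×1 block at λ = -2: exp(t · [-2]) = [e^(-2t)].

After assembling e^{tJ} and conjugating by P, we get:

e^{tA} =
  [exp(-5*t), 0, 0]
  [0, exp(-5*t), 4*exp(-2*t) - 4*exp(-5*t)]
  [0, 0, exp(-2*t)]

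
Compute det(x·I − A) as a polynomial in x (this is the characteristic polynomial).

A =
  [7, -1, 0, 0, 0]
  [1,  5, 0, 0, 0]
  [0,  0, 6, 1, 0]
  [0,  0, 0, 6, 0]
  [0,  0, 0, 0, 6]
x^5 - 30*x^4 + 360*x^3 - 2160*x^2 + 6480*x - 7776

Expanding det(x·I − A) (e.g. by cofactor expansion or by noting that A is similar to its Jordan form J, which has the same characteristic polynomial as A) gives
  χ_A(x) = x^5 - 30*x^4 + 360*x^3 - 2160*x^2 + 6480*x - 7776
which factors as (x - 6)^5. The eigenvalues (with algebraic multiplicities) are λ = 6 with multiplicity 5.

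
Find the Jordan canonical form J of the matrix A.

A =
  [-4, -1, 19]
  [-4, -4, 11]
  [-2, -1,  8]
J_1(-2) ⊕ J_2(1)

The characteristic polynomial is
  det(x·I − A) = x^3 - 3*x + 2 = (x - 1)^2*(x + 2)

Eigenvalues and multiplicities (the geometric multiplicity of λ is n − rank(A − λI), which equals the number of Jordan blocks for λ):
  λ = -2: algebraic multiplicity = 1, geometric multiplicity = 1
  λ = 1: algebraic multiplicity = 2, geometric multiplicity = 1

Determining the block sizes for each eigenvalue:
  λ = -2: one block (gm = 1), so the single block has size am = 1 → block sizes [1]
  λ = 1: one block (gm = 1), so the single block has size am = 2 → block sizes [2]

Assembling the blocks gives a Jordan form
J =
  [-2, 0, 0]
  [ 0, 1, 1]
  [ 0, 0, 1]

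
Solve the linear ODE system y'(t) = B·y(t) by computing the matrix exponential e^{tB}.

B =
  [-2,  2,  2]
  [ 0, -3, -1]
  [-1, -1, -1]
e^{tB} =
  [-t^2*exp(-2*t) + exp(-2*t), -2*t^2*exp(-2*t) + 2*t*exp(-2*t), 2*t*exp(-2*t)]
  [t^2*exp(-2*t)/2, t^2*exp(-2*t) - t*exp(-2*t) + exp(-2*t), -t*exp(-2*t)]
  [-t^2*exp(-2*t)/2 - t*exp(-2*t), -t^2*exp(-2*t) - t*exp(-2*t), t*exp(-2*t) + exp(-2*t)]

Strategy: write B = P · J · P⁻¹ where J is a Jordan canonical form, so e^{tB} = P · e^{tJ} · P⁻¹, and e^{tJ} can be computed block-by-block.

B has Jordan form
J =
  [-2,  1,  0]
  [ 0, -2,  1]
  [ 0,  0, -2]
(up to reordering of blocks).

Per-block formulas:
  For a 3×3 Jordan block J_3(-2): exp(t · J_3(-2)) = e^(-2t)·(I + t·N + (t^2/2)·N^2), where N is the 3×3 nilpotent shift.

After assembling e^{tJ} and conjugating by P, we get:

e^{tB} =
  [-t^2*exp(-2*t) + exp(-2*t), -2*t^2*exp(-2*t) + 2*t*exp(-2*t), 2*t*exp(-2*t)]
  [t^2*exp(-2*t)/2, t^2*exp(-2*t) - t*exp(-2*t) + exp(-2*t), -t*exp(-2*t)]
  [-t^2*exp(-2*t)/2 - t*exp(-2*t), -t^2*exp(-2*t) - t*exp(-2*t), t*exp(-2*t) + exp(-2*t)]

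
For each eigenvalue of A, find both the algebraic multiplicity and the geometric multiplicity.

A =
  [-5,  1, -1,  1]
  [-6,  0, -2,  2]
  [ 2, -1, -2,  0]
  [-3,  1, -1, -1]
λ = -2: alg = 4, geom = 2

Step 1 — factor the characteristic polynomial to read off the algebraic multiplicities:
  χ_A(x) = (x + 2)^4

Step 2 — compute geometric multiplicities via the rank-nullity identity g(λ) = n − rank(A − λI):
  rank(A − (-2)·I) = 2, so dim ker(A − (-2)·I) = n − 2 = 2

Summary:
  λ = -2: algebraic multiplicity = 4, geometric multiplicity = 2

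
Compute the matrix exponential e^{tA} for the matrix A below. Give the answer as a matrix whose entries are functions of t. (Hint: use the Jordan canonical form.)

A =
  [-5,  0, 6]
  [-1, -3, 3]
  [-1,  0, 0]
e^{tA} =
  [-2*exp(-2*t) + 3*exp(-3*t), 0, 6*exp(-2*t) - 6*exp(-3*t)]
  [-exp(-2*t) + exp(-3*t), exp(-3*t), 3*exp(-2*t) - 3*exp(-3*t)]
  [-exp(-2*t) + exp(-3*t), 0, 3*exp(-2*t) - 2*exp(-3*t)]

Strategy: write A = P · J · P⁻¹ where J is a Jordan canonical form, so e^{tA} = P · e^{tJ} · P⁻¹, and e^{tJ} can be computed block-by-block.

A has Jordan form
J =
  [-3,  0,  0]
  [ 0, -3,  0]
  [ 0,  0, -2]
(up to reordering of blocks).

Per-block formulas:
  For a 1×1 block at λ = -2: exp(t · [-2]) = [e^(-2t)].
  For a 1×1 block at λ = -3: exp(t · [-3]) = [e^(-3t)].

After assembling e^{tJ} and conjugating by P, we get:

e^{tA} =
  [-2*exp(-2*t) + 3*exp(-3*t), 0, 6*exp(-2*t) - 6*exp(-3*t)]
  [-exp(-2*t) + exp(-3*t), exp(-3*t), 3*exp(-2*t) - 3*exp(-3*t)]
  [-exp(-2*t) + exp(-3*t), 0, 3*exp(-2*t) - 2*exp(-3*t)]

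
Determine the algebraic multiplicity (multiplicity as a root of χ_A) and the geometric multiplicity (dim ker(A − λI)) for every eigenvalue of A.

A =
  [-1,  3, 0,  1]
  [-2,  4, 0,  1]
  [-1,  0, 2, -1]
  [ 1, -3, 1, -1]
λ = 1: alg = 4, geom = 2

Step 1 — factor the characteristic polynomial to read off the algebraic multiplicities:
  χ_A(x) = (x - 1)^4

Step 2 — compute geometric multiplicities via the rank-nullity identity g(λ) = n − rank(A − λI):
  rank(A − (1)·I) = 2, so dim ker(A − (1)·I) = n − 2 = 2

Summary:
  λ = 1: algebraic multiplicity = 4, geometric multiplicity = 2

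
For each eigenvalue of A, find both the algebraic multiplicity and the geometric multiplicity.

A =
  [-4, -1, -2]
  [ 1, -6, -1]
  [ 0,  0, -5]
λ = -5: alg = 3, geom = 1

Step 1 — factor the characteristic polynomial to read off the algebraic multiplicities:
  χ_A(x) = (x + 5)^3

Step 2 — compute geometric multiplicities via the rank-nullity identity g(λ) = n − rank(A − λI):
  rank(A − (-5)·I) = 2, so dim ker(A − (-5)·I) = n − 2 = 1

Summary:
  λ = -5: algebraic multiplicity = 3, geometric multiplicity = 1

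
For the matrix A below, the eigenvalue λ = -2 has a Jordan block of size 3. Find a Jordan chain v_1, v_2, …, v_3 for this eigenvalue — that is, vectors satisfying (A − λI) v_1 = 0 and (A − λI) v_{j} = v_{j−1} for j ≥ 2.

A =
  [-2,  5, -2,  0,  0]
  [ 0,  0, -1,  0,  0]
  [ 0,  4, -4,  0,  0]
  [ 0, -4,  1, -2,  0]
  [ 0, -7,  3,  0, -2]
A Jordan chain for λ = -2 of length 3:
v_1 = (2, 0, 0, -4, -2)ᵀ
v_2 = (5, 2, 4, -4, -7)ᵀ
v_3 = (0, 1, 0, 0, 0)ᵀ

Let N = A − (-2)·I. We want v_3 with N^3 v_3 = 0 but N^2 v_3 ≠ 0; then v_{j-1} := N · v_j for j = 3, …, 2.

Pick v_3 = (0, 1, 0, 0, 0)ᵀ.
Then v_2 = N · v_3 = (5, 2, 4, -4, -7)ᵀ.
Then v_1 = N · v_2 = (2, 0, 0, -4, -2)ᵀ.

Sanity check: (A − (-2)·I) v_1 = (0, 0, 0, 0, 0)ᵀ = 0. ✓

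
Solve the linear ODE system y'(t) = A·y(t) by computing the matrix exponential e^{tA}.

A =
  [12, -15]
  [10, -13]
e^{tA} =
  [3*exp(2*t) - 2*exp(-3*t), -3*exp(2*t) + 3*exp(-3*t)]
  [2*exp(2*t) - 2*exp(-3*t), -2*exp(2*t) + 3*exp(-3*t)]

Strategy: write A = P · J · P⁻¹ where J is a Jordan canonical form, so e^{tA} = P · e^{tJ} · P⁻¹, and e^{tJ} can be computed block-by-block.

A has Jordan form
J =
  [-3, 0]
  [ 0, 2]
(up to reordering of blocks).

Per-block formulas:
  For a 1×1 block at λ = -3: exp(t · [-3]) = [e^(-3t)].
  For a 1×1 block at λ = 2: exp(t · [2]) = [e^(2t)].

After assembling e^{tJ} and conjugating by P, we get:

e^{tA} =
  [3*exp(2*t) - 2*exp(-3*t), -3*exp(2*t) + 3*exp(-3*t)]
  [2*exp(2*t) - 2*exp(-3*t), -2*exp(2*t) + 3*exp(-3*t)]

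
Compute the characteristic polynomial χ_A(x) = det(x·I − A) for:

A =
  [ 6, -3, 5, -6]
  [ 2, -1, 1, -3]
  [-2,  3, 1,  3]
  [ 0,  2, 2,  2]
x^4 - 8*x^3 + 24*x^2 - 32*x + 16

Expanding det(x·I − A) (e.g. by cofactor expansion or by noting that A is similar to its Jordan form J, which has the same characteristic polynomial as A) gives
  χ_A(x) = x^4 - 8*x^3 + 24*x^2 - 32*x + 16
which factors as (x - 2)^4. The eigenvalues (with algebraic multiplicities) are λ = 2 with multiplicity 4.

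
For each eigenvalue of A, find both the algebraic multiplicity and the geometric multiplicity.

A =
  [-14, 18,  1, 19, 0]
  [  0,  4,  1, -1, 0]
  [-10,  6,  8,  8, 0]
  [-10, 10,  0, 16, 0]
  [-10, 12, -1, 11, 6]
λ = -4: alg = 1, geom = 1; λ = 6: alg = 4, geom = 3

Step 1 — factor the characteristic polynomial to read off the algebraic multiplicities:
  χ_A(x) = (x - 6)^4*(x + 4)

Step 2 — compute geometric multiplicities via the rank-nullity identity g(λ) = n − rank(A − λI):
  rank(A − (-4)·I) = 4, so dim ker(A − (-4)·I) = n − 4 = 1
  rank(A − (6)·I) = 2, so dim ker(A − (6)·I) = n − 2 = 3

Summary:
  λ = -4: algebraic multiplicity = 1, geometric multiplicity = 1
  λ = 6: algebraic multiplicity = 4, geometric multiplicity = 3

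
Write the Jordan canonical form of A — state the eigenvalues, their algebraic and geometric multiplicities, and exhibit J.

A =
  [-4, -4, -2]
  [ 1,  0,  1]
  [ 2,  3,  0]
J_1(-2) ⊕ J_2(-1)

The characteristic polynomial is
  det(x·I − A) = x^3 + 4*x^2 + 5*x + 2 = (x + 1)^2*(x + 2)

Eigenvalues and multiplicities (the geometric multiplicity of λ is n − rank(A − λI), which equals the number of Jordan blocks for λ):
  λ = -2: algebraic multiplicity = 1, geometric multiplicity = 1
  λ = -1: algebraic multiplicity = 2, geometric multiplicity = 1

Determining the block sizes for each eigenvalue:
  λ = -2: one block (gm = 1), so the single block has size am = 1 → block sizes [1]
  λ = -1: one block (gm = 1), so the single block has size am = 2 → block sizes [2]

Assembling the blocks gives a Jordan form
J =
  [-2,  0,  0]
  [ 0, -1,  1]
  [ 0,  0, -1]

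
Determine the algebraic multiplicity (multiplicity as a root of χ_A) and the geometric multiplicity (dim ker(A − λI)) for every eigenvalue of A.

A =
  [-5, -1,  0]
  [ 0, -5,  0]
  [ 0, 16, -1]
λ = -5: alg = 2, geom = 1; λ = -1: alg = 1, geom = 1

Step 1 — factor the characteristic polynomial to read off the algebraic multiplicities:
  χ_A(x) = (x + 1)*(x + 5)^2

Step 2 — compute geometric multiplicities via the rank-nullity identity g(λ) = n − rank(A − λI):
  rank(A − (-5)·I) = 2, so dim ker(A − (-5)·I) = n − 2 = 1
  rank(A − (-1)·I) = 2, so dim ker(A − (-1)·I) = n − 2 = 1

Summary:
  λ = -5: algebraic multiplicity = 2, geometric multiplicity = 1
  λ = -1: algebraic multiplicity = 1, geometric multiplicity = 1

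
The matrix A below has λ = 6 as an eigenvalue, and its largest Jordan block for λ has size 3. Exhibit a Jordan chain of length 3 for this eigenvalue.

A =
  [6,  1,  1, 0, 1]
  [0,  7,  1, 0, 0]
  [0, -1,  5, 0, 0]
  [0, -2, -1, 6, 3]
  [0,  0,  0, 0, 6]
A Jordan chain for λ = 6 of length 3:
v_1 = (0, 0, 0, -1, 0)ᵀ
v_2 = (1, 1, -1, -2, 0)ᵀ
v_3 = (0, 1, 0, 0, 0)ᵀ

Let N = A − (6)·I. We want v_3 with N^3 v_3 = 0 but N^2 v_3 ≠ 0; then v_{j-1} := N · v_j for j = 3, …, 2.

Pick v_3 = (0, 1, 0, 0, 0)ᵀ.
Then v_2 = N · v_3 = (1, 1, -1, -2, 0)ᵀ.
Then v_1 = N · v_2 = (0, 0, 0, -1, 0)ᵀ.

Sanity check: (A − (6)·I) v_1 = (0, 0, 0, 0, 0)ᵀ = 0. ✓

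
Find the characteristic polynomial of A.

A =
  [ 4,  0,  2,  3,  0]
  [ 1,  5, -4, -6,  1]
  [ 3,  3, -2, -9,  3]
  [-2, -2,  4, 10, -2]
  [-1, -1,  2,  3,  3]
x^5 - 20*x^4 + 160*x^3 - 640*x^2 + 1280*x - 1024

Expanding det(x·I − A) (e.g. by cofactor expansion or by noting that A is similar to its Jordan form J, which has the same characteristic polynomial as A) gives
  χ_A(x) = x^5 - 20*x^4 + 160*x^3 - 640*x^2 + 1280*x - 1024
which factors as (x - 4)^5. The eigenvalues (with algebraic multiplicities) are λ = 4 with multiplicity 5.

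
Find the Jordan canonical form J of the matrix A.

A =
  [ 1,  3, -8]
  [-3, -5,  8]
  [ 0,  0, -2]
J_2(-2) ⊕ J_1(-2)

The characteristic polynomial is
  det(x·I − A) = x^3 + 6*x^2 + 12*x + 8 = (x + 2)^3

Eigenvalues and multiplicities (the geometric multiplicity of λ is n − rank(A − λI), which equals the number of Jordan blocks for λ):
  λ = -2: algebraic multiplicity = 3, geometric multiplicity = 2

Determining the block sizes for each eigenvalue:
  λ = -2: 2 blocks summing to 3 forces exactly one block of size 2 and the rest size 1 → block sizes [2, 1]

Assembling the blocks gives a Jordan form
J =
  [-2,  1,  0]
  [ 0, -2,  0]
  [ 0,  0, -2]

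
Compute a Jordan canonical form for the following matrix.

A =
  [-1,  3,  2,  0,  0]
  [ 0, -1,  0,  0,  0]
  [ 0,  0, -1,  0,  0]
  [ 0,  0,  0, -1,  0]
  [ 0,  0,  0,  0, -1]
J_2(-1) ⊕ J_1(-1) ⊕ J_1(-1) ⊕ J_1(-1)

The characteristic polynomial is
  det(x·I − A) = x^5 + 5*x^4 + 10*x^3 + 10*x^2 + 5*x + 1 = (x + 1)^5

Eigenvalues and multiplicities (the geometric multiplicity of λ is n − rank(A − λI), which equals the number of Jordan blocks for λ):
  λ = -1: algebraic multiplicity = 5, geometric multiplicity = 4

Determining the block sizes for each eigenvalue:
  λ = -1: 4 blocks summing to 5 forces exactly one block of size 2 and the rest size 1 → block sizes [2, 1, 1, 1]

Assembling the blocks gives a Jordan form
J =
  [-1,  1,  0,  0,  0]
  [ 0, -1,  0,  0,  0]
  [ 0,  0, -1,  0,  0]
  [ 0,  0,  0, -1,  0]
  [ 0,  0,  0,  0, -1]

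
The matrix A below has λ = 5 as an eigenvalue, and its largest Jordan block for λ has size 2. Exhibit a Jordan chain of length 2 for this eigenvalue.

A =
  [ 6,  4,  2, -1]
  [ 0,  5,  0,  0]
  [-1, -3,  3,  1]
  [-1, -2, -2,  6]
A Jordan chain for λ = 5 of length 2:
v_1 = (1, 0, -1, -1)ᵀ
v_2 = (1, 0, 0, 0)ᵀ

Let N = A − (5)·I. We want v_2 with N^2 v_2 = 0 but N^1 v_2 ≠ 0; then v_{j-1} := N · v_j for j = 2, …, 2.

Pick v_2 = (1, 0, 0, 0)ᵀ.
Then v_1 = N · v_2 = (1, 0, -1, -1)ᵀ.

Sanity check: (A − (5)·I) v_1 = (0, 0, 0, 0)ᵀ = 0. ✓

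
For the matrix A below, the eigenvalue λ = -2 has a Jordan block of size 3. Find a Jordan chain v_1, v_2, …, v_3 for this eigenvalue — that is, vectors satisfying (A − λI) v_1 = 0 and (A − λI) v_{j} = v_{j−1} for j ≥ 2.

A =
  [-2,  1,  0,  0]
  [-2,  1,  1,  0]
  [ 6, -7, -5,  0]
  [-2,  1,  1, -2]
A Jordan chain for λ = -2 of length 3:
v_1 = (-2, 0, -4, 4)ᵀ
v_2 = (0, -2, 6, -2)ᵀ
v_3 = (1, 0, 0, 0)ᵀ

Let N = A − (-2)·I. We want v_3 with N^3 v_3 = 0 but N^2 v_3 ≠ 0; then v_{j-1} := N · v_j for j = 3, …, 2.

Pick v_3 = (1, 0, 0, 0)ᵀ.
Then v_2 = N · v_3 = (0, -2, 6, -2)ᵀ.
Then v_1 = N · v_2 = (-2, 0, -4, 4)ᵀ.

Sanity check: (A − (-2)·I) v_1 = (0, 0, 0, 0)ᵀ = 0. ✓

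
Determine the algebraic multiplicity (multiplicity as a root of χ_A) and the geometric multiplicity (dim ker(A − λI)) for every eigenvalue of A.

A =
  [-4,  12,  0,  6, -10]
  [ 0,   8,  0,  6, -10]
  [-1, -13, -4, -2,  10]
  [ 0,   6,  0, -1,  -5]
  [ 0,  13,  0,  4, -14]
λ = -4: alg = 4, geom = 2; λ = 1: alg = 1, geom = 1

Step 1 — factor the characteristic polynomial to read off the algebraic multiplicities:
  χ_A(x) = (x - 1)*(x + 4)^4

Step 2 — compute geometric multiplicities via the rank-nullity identity g(λ) = n − rank(A − λI):
  rank(A − (-4)·I) = 3, so dim ker(A − (-4)·I) = n − 3 = 2
  rank(A − (1)·I) = 4, so dim ker(A − (1)·I) = n − 4 = 1

Summary:
  λ = -4: algebraic multiplicity = 4, geometric multiplicity = 2
  λ = 1: algebraic multiplicity = 1, geometric multiplicity = 1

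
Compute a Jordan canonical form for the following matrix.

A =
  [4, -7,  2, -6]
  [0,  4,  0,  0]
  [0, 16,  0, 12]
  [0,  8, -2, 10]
J_2(4) ⊕ J_1(4) ⊕ J_1(6)

The characteristic polynomial is
  det(x·I − A) = x^4 - 18*x^3 + 120*x^2 - 352*x + 384 = (x - 6)*(x - 4)^3

Eigenvalues and multiplicities (the geometric multiplicity of λ is n − rank(A − λI), which equals the number of Jordan blocks for λ):
  λ = 4: algebraic multiplicity = 3, geometric multiplicity = 2
  λ = 6: algebraic multiplicity = 1, geometric multiplicity = 1

Determining the block sizes for each eigenvalue:
  λ = 4: 2 blocks summing to 3 forces exactly one block of size 2 and the rest size 1 → block sizes [2, 1]
  λ = 6: one block (gm = 1), so the single block has size am = 1 → block sizes [1]

Assembling the blocks gives a Jordan form
J =
  [4, 1, 0, 0]
  [0, 4, 0, 0]
  [0, 0, 4, 0]
  [0, 0, 0, 6]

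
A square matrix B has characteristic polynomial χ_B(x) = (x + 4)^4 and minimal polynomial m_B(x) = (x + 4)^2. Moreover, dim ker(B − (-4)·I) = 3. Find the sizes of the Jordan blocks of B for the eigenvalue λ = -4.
Block sizes for λ = -4: [2, 1, 1]

Step 1 — from the characteristic polynomial, algebraic multiplicity of λ = -4 is 4. From dim ker(B − (-4)·I) = 3, there are exactly 3 Jordan blocks for λ = -4.
Step 2 — from the minimal polynomial, the factor (x + 4)^2 tells us the largest block for λ = -4 has size 2.
Step 3 — with total size 4, 3 blocks, and largest block 2, the block sizes (in nonincreasing order) are [2, 1, 1].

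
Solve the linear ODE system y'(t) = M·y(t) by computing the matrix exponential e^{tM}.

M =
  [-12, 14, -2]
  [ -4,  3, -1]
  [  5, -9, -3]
e^{tM} =
  [-t^2*exp(-4*t) - 8*t*exp(-4*t) + exp(-4*t), 2*t^2*exp(-4*t) + 14*t*exp(-4*t), -2*t*exp(-4*t)]
  [-t^2*exp(-4*t)/2 - 4*t*exp(-4*t), t^2*exp(-4*t) + 7*t*exp(-4*t) + exp(-4*t), -t*exp(-4*t)]
  [t^2*exp(-4*t)/2 + 5*t*exp(-4*t), -t^2*exp(-4*t) - 9*t*exp(-4*t), t*exp(-4*t) + exp(-4*t)]

Strategy: write M = P · J · P⁻¹ where J is a Jordan canonical form, so e^{tM} = P · e^{tJ} · P⁻¹, and e^{tJ} can be computed block-by-block.

M has Jordan form
J =
  [-4,  1,  0]
  [ 0, -4,  1]
  [ 0,  0, -4]
(up to reordering of blocks).

Per-block formulas:
  For a 3×3 Jordan block J_3(-4): exp(t · J_3(-4)) = e^(-4t)·(I + t·N + (t^2/2)·N^2), where N is the 3×3 nilpotent shift.

After assembling e^{tJ} and conjugating by P, we get:

e^{tM} =
  [-t^2*exp(-4*t) - 8*t*exp(-4*t) + exp(-4*t), 2*t^2*exp(-4*t) + 14*t*exp(-4*t), -2*t*exp(-4*t)]
  [-t^2*exp(-4*t)/2 - 4*t*exp(-4*t), t^2*exp(-4*t) + 7*t*exp(-4*t) + exp(-4*t), -t*exp(-4*t)]
  [t^2*exp(-4*t)/2 + 5*t*exp(-4*t), -t^2*exp(-4*t) - 9*t*exp(-4*t), t*exp(-4*t) + exp(-4*t)]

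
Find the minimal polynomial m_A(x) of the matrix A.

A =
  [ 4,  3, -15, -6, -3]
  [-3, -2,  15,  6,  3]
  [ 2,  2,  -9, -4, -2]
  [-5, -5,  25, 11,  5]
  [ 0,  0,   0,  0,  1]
x^2 - 2*x + 1

The characteristic polynomial is χ_A(x) = (x - 1)^5, so the eigenvalues are known. The minimal polynomial is
  m_A(x) = Π_λ (x − λ)^{k_λ}
where k_λ is the size of the *largest* Jordan block for λ (equivalently, the smallest k with (A − λI)^k v = 0 for every generalised eigenvector v of λ).

  λ = 1: largest Jordan block has size 2, contributing (x − 1)^2

So m_A(x) = (x - 1)^2 = x^2 - 2*x + 1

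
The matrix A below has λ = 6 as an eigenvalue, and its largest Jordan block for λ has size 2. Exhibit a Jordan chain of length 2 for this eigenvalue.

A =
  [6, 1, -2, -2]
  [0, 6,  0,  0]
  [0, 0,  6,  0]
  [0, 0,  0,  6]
A Jordan chain for λ = 6 of length 2:
v_1 = (1, 0, 0, 0)ᵀ
v_2 = (0, 1, 0, 0)ᵀ

Let N = A − (6)·I. We want v_2 with N^2 v_2 = 0 but N^1 v_2 ≠ 0; then v_{j-1} := N · v_j for j = 2, …, 2.

Pick v_2 = (0, 1, 0, 0)ᵀ.
Then v_1 = N · v_2 = (1, 0, 0, 0)ᵀ.

Sanity check: (A − (6)·I) v_1 = (0, 0, 0, 0)ᵀ = 0. ✓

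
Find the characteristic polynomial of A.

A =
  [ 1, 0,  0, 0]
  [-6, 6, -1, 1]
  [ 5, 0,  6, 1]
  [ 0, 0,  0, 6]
x^4 - 19*x^3 + 126*x^2 - 324*x + 216

Expanding det(x·I − A) (e.g. by cofactor expansion or by noting that A is similar to its Jordan form J, which has the same characteristic polynomial as A) gives
  χ_A(x) = x^4 - 19*x^3 + 126*x^2 - 324*x + 216
which factors as (x - 6)^3*(x - 1). The eigenvalues (with algebraic multiplicities) are λ = 1 with multiplicity 1, λ = 6 with multiplicity 3.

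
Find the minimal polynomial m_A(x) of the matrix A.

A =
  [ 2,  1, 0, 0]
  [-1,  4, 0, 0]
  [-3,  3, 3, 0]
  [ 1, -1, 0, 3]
x^2 - 6*x + 9

The characteristic polynomial is χ_A(x) = (x - 3)^4, so the eigenvalues are known. The minimal polynomial is
  m_A(x) = Π_λ (x − λ)^{k_λ}
where k_λ is the size of the *largest* Jordan block for λ (equivalently, the smallest k with (A − λI)^k v = 0 for every generalised eigenvector v of λ).

  λ = 3: largest Jordan block has size 2, contributing (x − 3)^2

So m_A(x) = (x - 3)^2 = x^2 - 6*x + 9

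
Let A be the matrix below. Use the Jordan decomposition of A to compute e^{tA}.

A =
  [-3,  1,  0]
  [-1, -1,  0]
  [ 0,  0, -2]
e^{tA} =
  [-t*exp(-2*t) + exp(-2*t), t*exp(-2*t), 0]
  [-t*exp(-2*t), t*exp(-2*t) + exp(-2*t), 0]
  [0, 0, exp(-2*t)]

Strategy: write A = P · J · P⁻¹ where J is a Jordan canonical form, so e^{tA} = P · e^{tJ} · P⁻¹, and e^{tJ} can be computed block-by-block.

A has Jordan form
J =
  [-2,  1,  0]
  [ 0, -2,  0]
  [ 0,  0, -2]
(up to reordering of blocks).

Per-block formulas:
  For a 1×1 block at λ = -2: exp(t · [-2]) = [e^(-2t)].
  For a 2×2 Jordan block J_2(-2): exp(t · J_2(-2)) = e^(-2t)·(I + t·N), where N is the 2×2 nilpotent shift.

After assembling e^{tJ} and conjugating by P, we get:

e^{tA} =
  [-t*exp(-2*t) + exp(-2*t), t*exp(-2*t), 0]
  [-t*exp(-2*t), t*exp(-2*t) + exp(-2*t), 0]
  [0, 0, exp(-2*t)]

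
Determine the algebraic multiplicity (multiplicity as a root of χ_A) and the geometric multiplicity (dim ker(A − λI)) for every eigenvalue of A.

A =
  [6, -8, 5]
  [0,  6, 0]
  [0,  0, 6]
λ = 6: alg = 3, geom = 2

Step 1 — factor the characteristic polynomial to read off the algebraic multiplicities:
  χ_A(x) = (x - 6)^3

Step 2 — compute geometric multiplicities via the rank-nullity identity g(λ) = n − rank(A − λI):
  rank(A − (6)·I) = 1, so dim ker(A − (6)·I) = n − 1 = 2

Summary:
  λ = 6: algebraic multiplicity = 3, geometric multiplicity = 2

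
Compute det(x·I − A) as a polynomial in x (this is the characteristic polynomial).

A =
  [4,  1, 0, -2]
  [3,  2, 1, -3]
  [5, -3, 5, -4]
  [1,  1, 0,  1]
x^4 - 12*x^3 + 54*x^2 - 108*x + 81

Expanding det(x·I − A) (e.g. by cofactor expansion or by noting that A is similar to its Jordan form J, which has the same characteristic polynomial as A) gives
  χ_A(x) = x^4 - 12*x^3 + 54*x^2 - 108*x + 81
which factors as (x - 3)^4. The eigenvalues (with algebraic multiplicities) are λ = 3 with multiplicity 4.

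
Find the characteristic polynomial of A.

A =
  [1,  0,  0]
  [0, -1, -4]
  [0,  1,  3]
x^3 - 3*x^2 + 3*x - 1

Expanding det(x·I − A) (e.g. by cofactor expansion or by noting that A is similar to its Jordan form J, which has the same characteristic polynomial as A) gives
  χ_A(x) = x^3 - 3*x^2 + 3*x - 1
which factors as (x - 1)^3. The eigenvalues (with algebraic multiplicities) are λ = 1 with multiplicity 3.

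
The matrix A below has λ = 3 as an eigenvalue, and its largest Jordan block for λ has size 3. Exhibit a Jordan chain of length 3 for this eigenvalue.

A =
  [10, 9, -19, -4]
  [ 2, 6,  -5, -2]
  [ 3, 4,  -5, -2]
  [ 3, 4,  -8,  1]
A Jordan chain for λ = 3 of length 3:
v_1 = (-2, -1, -1, -1)ᵀ
v_2 = (7, 2, 3, 3)ᵀ
v_3 = (1, 0, 0, 0)ᵀ

Let N = A − (3)·I. We want v_3 with N^3 v_3 = 0 but N^2 v_3 ≠ 0; then v_{j-1} := N · v_j for j = 3, …, 2.

Pick v_3 = (1, 0, 0, 0)ᵀ.
Then v_2 = N · v_3 = (7, 2, 3, 3)ᵀ.
Then v_1 = N · v_2 = (-2, -1, -1, -1)ᵀ.

Sanity check: (A − (3)·I) v_1 = (0, 0, 0, 0)ᵀ = 0. ✓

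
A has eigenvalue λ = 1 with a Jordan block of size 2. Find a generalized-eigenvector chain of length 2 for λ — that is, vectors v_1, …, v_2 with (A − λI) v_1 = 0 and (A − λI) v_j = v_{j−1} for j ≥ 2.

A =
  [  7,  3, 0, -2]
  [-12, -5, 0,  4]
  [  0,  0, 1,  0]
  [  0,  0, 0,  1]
A Jordan chain for λ = 1 of length 2:
v_1 = (6, -12, 0, 0)ᵀ
v_2 = (1, 0, 0, 0)ᵀ

Let N = A − (1)·I. We want v_2 with N^2 v_2 = 0 but N^1 v_2 ≠ 0; then v_{j-1} := N · v_j for j = 2, …, 2.

Pick v_2 = (1, 0, 0, 0)ᵀ.
Then v_1 = N · v_2 = (6, -12, 0, 0)ᵀ.

Sanity check: (A − (1)·I) v_1 = (0, 0, 0, 0)ᵀ = 0. ✓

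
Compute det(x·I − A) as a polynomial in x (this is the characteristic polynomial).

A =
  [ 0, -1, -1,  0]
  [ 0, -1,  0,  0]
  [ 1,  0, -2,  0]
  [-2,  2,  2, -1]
x^4 + 4*x^3 + 6*x^2 + 4*x + 1

Expanding det(x·I − A) (e.g. by cofactor expansion or by noting that A is similar to its Jordan form J, which has the same characteristic polynomial as A) gives
  χ_A(x) = x^4 + 4*x^3 + 6*x^2 + 4*x + 1
which factors as (x + 1)^4. The eigenvalues (with algebraic multiplicities) are λ = -1 with multiplicity 4.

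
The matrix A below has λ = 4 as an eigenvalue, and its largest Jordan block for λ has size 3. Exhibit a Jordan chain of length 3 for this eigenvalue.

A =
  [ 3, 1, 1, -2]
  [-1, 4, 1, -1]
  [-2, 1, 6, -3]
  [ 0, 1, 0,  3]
A Jordan chain for λ = 4 of length 3:
v_1 = (-2, -1, -3, -1)ᵀ
v_2 = (-1, -1, -2, 0)ᵀ
v_3 = (1, 0, 0, 0)ᵀ

Let N = A − (4)·I. We want v_3 with N^3 v_3 = 0 but N^2 v_3 ≠ 0; then v_{j-1} := N · v_j for j = 3, …, 2.

Pick v_3 = (1, 0, 0, 0)ᵀ.
Then v_2 = N · v_3 = (-1, -1, -2, 0)ᵀ.
Then v_1 = N · v_2 = (-2, -1, -3, -1)ᵀ.

Sanity check: (A − (4)·I) v_1 = (0, 0, 0, 0)ᵀ = 0. ✓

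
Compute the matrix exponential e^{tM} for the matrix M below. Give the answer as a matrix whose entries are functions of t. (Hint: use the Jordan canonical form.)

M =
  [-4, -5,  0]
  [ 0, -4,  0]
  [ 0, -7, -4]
e^{tM} =
  [exp(-4*t), -5*t*exp(-4*t), 0]
  [0, exp(-4*t), 0]
  [0, -7*t*exp(-4*t), exp(-4*t)]

Strategy: write M = P · J · P⁻¹ where J is a Jordan canonical form, so e^{tM} = P · e^{tJ} · P⁻¹, and e^{tJ} can be computed block-by-block.

M has Jordan form
J =
  [-4,  1,  0]
  [ 0, -4,  0]
  [ 0,  0, -4]
(up to reordering of blocks).

Per-block formulas:
  For a 2×2 Jordan block J_2(-4): exp(t · J_2(-4)) = e^(-4t)·(I + t·N), where N is the 2×2 nilpotent shift.
  For a 1×1 block at λ = -4: exp(t · [-4]) = [e^(-4t)].

After assembling e^{tJ} and conjugating by P, we get:

e^{tM} =
  [exp(-4*t), -5*t*exp(-4*t), 0]
  [0, exp(-4*t), 0]
  [0, -7*t*exp(-4*t), exp(-4*t)]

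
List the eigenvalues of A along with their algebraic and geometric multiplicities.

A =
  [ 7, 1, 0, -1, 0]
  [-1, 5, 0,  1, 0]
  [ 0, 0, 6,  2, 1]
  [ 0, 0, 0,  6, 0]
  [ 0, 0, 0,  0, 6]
λ = 6: alg = 5, geom = 3

Step 1 — factor the characteristic polynomial to read off the algebraic multiplicities:
  χ_A(x) = (x - 6)^5

Step 2 — compute geometric multiplicities via the rank-nullity identity g(λ) = n − rank(A − λI):
  rank(A − (6)·I) = 2, so dim ker(A − (6)·I) = n − 2 = 3

Summary:
  λ = 6: algebraic multiplicity = 5, geometric multiplicity = 3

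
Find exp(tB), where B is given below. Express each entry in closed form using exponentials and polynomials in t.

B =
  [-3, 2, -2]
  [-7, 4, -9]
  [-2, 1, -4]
e^{tB} =
  [-3*t^2*exp(-t) - 2*t*exp(-t) + exp(-t), 2*t^2*exp(-t) + 2*t*exp(-t), -4*t^2*exp(-t) - 2*t*exp(-t)]
  [-3*t^2*exp(-t)/2 - 7*t*exp(-t), t^2*exp(-t) + 5*t*exp(-t) + exp(-t), -2*t^2*exp(-t) - 9*t*exp(-t)]
  [3*t^2*exp(-t)/2 - 2*t*exp(-t), -t^2*exp(-t) + t*exp(-t), 2*t^2*exp(-t) - 3*t*exp(-t) + exp(-t)]

Strategy: write B = P · J · P⁻¹ where J is a Jordan canonical form, so e^{tB} = P · e^{tJ} · P⁻¹, and e^{tJ} can be computed block-by-block.

B has Jordan form
J =
  [-1,  1,  0]
  [ 0, -1,  1]
  [ 0,  0, -1]
(up to reordering of blocks).

Per-block formulas:
  For a 3×3 Jordan block J_3(-1): exp(t · J_3(-1)) = e^(-1t)·(I + t·N + (t^2/2)·N^2), where N is the 3×3 nilpotent shift.

After assembling e^{tJ} and conjugating by P, we get:

e^{tB} =
  [-3*t^2*exp(-t) - 2*t*exp(-t) + exp(-t), 2*t^2*exp(-t) + 2*t*exp(-t), -4*t^2*exp(-t) - 2*t*exp(-t)]
  [-3*t^2*exp(-t)/2 - 7*t*exp(-t), t^2*exp(-t) + 5*t*exp(-t) + exp(-t), -2*t^2*exp(-t) - 9*t*exp(-t)]
  [3*t^2*exp(-t)/2 - 2*t*exp(-t), -t^2*exp(-t) + t*exp(-t), 2*t^2*exp(-t) - 3*t*exp(-t) + exp(-t)]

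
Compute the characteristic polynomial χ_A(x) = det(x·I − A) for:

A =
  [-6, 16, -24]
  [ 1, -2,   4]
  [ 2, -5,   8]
x^3

Expanding det(x·I − A) (e.g. by cofactor expansion or by noting that A is similar to its Jordan form J, which has the same characteristic polynomial as A) gives
  χ_A(x) = x^3
which factors as x^3. The eigenvalues (with algebraic multiplicities) are λ = 0 with multiplicity 3.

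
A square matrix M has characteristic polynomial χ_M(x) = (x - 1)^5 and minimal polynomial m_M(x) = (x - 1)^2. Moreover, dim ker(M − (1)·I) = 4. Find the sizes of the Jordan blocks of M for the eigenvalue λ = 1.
Block sizes for λ = 1: [2, 1, 1, 1]

Step 1 — from the characteristic polynomial, algebraic multiplicity of λ = 1 is 5. From dim ker(M − (1)·I) = 4, there are exactly 4 Jordan blocks for λ = 1.
Step 2 — from the minimal polynomial, the factor (x − 1)^2 tells us the largest block for λ = 1 has size 2.
Step 3 — with total size 5, 4 blocks, and largest block 2, the block sizes (in nonincreasing order) are [2, 1, 1, 1].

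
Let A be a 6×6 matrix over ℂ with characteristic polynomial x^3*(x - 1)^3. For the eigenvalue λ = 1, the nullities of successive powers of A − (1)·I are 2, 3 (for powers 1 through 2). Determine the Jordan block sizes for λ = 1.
Block sizes for λ = 1: [2, 1]

From the dimensions of kernels of powers, the number of Jordan blocks of size at least j is d_j − d_{j−1} where d_j = dim ker(N^j) (with d_0 = 0). Computing the differences gives [2, 1].
The number of blocks of size exactly k is (#blocks of size ≥ k) − (#blocks of size ≥ k + 1), so the partition is: 1 block(s) of size 1, 1 block(s) of size 2.
In nonincreasing order the block sizes are [2, 1].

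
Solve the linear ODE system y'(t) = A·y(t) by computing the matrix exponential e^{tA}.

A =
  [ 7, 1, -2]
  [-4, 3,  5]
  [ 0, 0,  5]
e^{tA} =
  [2*t*exp(5*t) + exp(5*t), t*exp(5*t), t^2*exp(5*t)/2 - 2*t*exp(5*t)]
  [-4*t*exp(5*t), -2*t*exp(5*t) + exp(5*t), -t^2*exp(5*t) + 5*t*exp(5*t)]
  [0, 0, exp(5*t)]

Strategy: write A = P · J · P⁻¹ where J is a Jordan canonical form, so e^{tA} = P · e^{tJ} · P⁻¹, and e^{tJ} can be computed block-by-block.

A has Jordan form
J =
  [5, 1, 0]
  [0, 5, 1]
  [0, 0, 5]
(up to reordering of blocks).

Per-block formulas:
  For a 3×3 Jordan block J_3(5): exp(t · J_3(5)) = e^(5t)·(I + t·N + (t^2/2)·N^2), where N is the 3×3 nilpotent shift.

After assembling e^{tJ} and conjugating by P, we get:

e^{tA} =
  [2*t*exp(5*t) + exp(5*t), t*exp(5*t), t^2*exp(5*t)/2 - 2*t*exp(5*t)]
  [-4*t*exp(5*t), -2*t*exp(5*t) + exp(5*t), -t^2*exp(5*t) + 5*t*exp(5*t)]
  [0, 0, exp(5*t)]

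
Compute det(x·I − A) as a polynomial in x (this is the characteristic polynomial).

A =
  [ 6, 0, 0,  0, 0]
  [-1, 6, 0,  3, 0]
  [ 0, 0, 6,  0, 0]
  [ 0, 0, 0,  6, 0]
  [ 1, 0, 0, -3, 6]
x^5 - 30*x^4 + 360*x^3 - 2160*x^2 + 6480*x - 7776

Expanding det(x·I − A) (e.g. by cofactor expansion or by noting that A is similar to its Jordan form J, which has the same characteristic polynomial as A) gives
  χ_A(x) = x^5 - 30*x^4 + 360*x^3 - 2160*x^2 + 6480*x - 7776
which factors as (x - 6)^5. The eigenvalues (with algebraic multiplicities) are λ = 6 with multiplicity 5.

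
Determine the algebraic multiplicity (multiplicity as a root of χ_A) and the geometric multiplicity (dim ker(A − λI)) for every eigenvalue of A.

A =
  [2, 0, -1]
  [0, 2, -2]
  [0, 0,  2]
λ = 2: alg = 3, geom = 2

Step 1 — factor the characteristic polynomial to read off the algebraic multiplicities:
  χ_A(x) = (x - 2)^3

Step 2 — compute geometric multiplicities via the rank-nullity identity g(λ) = n − rank(A − λI):
  rank(A − (2)·I) = 1, so dim ker(A − (2)·I) = n − 1 = 2

Summary:
  λ = 2: algebraic multiplicity = 3, geometric multiplicity = 2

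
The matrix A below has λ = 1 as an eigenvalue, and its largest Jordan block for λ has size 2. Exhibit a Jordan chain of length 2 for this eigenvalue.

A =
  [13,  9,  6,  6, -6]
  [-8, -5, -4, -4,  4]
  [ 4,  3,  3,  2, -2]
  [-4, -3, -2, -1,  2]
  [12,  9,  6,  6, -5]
A Jordan chain for λ = 1 of length 2:
v_1 = (12, -8, 4, -4, 12)ᵀ
v_2 = (1, 0, 0, 0, 0)ᵀ

Let N = A − (1)·I. We want v_2 with N^2 v_2 = 0 but N^1 v_2 ≠ 0; then v_{j-1} := N · v_j for j = 2, …, 2.

Pick v_2 = (1, 0, 0, 0, 0)ᵀ.
Then v_1 = N · v_2 = (12, -8, 4, -4, 12)ᵀ.

Sanity check: (A − (1)·I) v_1 = (0, 0, 0, 0, 0)ᵀ = 0. ✓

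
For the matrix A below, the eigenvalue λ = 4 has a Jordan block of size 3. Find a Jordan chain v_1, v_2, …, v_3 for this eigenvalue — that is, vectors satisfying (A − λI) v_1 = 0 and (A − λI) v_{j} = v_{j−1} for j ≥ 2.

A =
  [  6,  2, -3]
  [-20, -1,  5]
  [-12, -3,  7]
A Jordan chain for λ = 4 of length 3:
v_1 = (3, -30, -18)ᵀ
v_2 = (2, -5, -3)ᵀ
v_3 = (0, 1, 0)ᵀ

Let N = A − (4)·I. We want v_3 with N^3 v_3 = 0 but N^2 v_3 ≠ 0; then v_{j-1} := N · v_j for j = 3, …, 2.

Pick v_3 = (0, 1, 0)ᵀ.
Then v_2 = N · v_3 = (2, -5, -3)ᵀ.
Then v_1 = N · v_2 = (3, -30, -18)ᵀ.

Sanity check: (A − (4)·I) v_1 = (0, 0, 0)ᵀ = 0. ✓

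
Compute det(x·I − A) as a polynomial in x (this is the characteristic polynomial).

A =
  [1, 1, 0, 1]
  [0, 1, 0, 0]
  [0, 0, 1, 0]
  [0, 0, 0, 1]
x^4 - 4*x^3 + 6*x^2 - 4*x + 1

Expanding det(x·I − A) (e.g. by cofactor expansion or by noting that A is similar to its Jordan form J, which has the same characteristic polynomial as A) gives
  χ_A(x) = x^4 - 4*x^3 + 6*x^2 - 4*x + 1
which factors as (x - 1)^4. The eigenvalues (with algebraic multiplicities) are λ = 1 with multiplicity 4.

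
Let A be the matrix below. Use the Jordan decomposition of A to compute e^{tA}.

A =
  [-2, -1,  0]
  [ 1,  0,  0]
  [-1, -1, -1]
e^{tA} =
  [-t*exp(-t) + exp(-t), -t*exp(-t), 0]
  [t*exp(-t), t*exp(-t) + exp(-t), 0]
  [-t*exp(-t), -t*exp(-t), exp(-t)]

Strategy: write A = P · J · P⁻¹ where J is a Jordan canonical form, so e^{tA} = P · e^{tJ} · P⁻¹, and e^{tJ} can be computed block-by-block.

A has Jordan form
J =
  [-1,  1,  0]
  [ 0, -1,  0]
  [ 0,  0, -1]
(up to reordering of blocks).

Per-block formulas:
  For a 1×1 block at λ = -1: exp(t · [-1]) = [e^(-1t)].
  For a 2×2 Jordan block J_2(-1): exp(t · J_2(-1)) = e^(-1t)·(I + t·N), where N is the 2×2 nilpotent shift.

After assembling e^{tJ} and conjugating by P, we get:

e^{tA} =
  [-t*exp(-t) + exp(-t), -t*exp(-t), 0]
  [t*exp(-t), t*exp(-t) + exp(-t), 0]
  [-t*exp(-t), -t*exp(-t), exp(-t)]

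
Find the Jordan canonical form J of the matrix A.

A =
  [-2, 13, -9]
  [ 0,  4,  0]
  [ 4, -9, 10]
J_3(4)

The characteristic polynomial is
  det(x·I − A) = x^3 - 12*x^2 + 48*x - 64 = (x - 4)^3

Eigenvalues and multiplicities (the geometric multiplicity of λ is n − rank(A − λI), which equals the number of Jordan blocks for λ):
  λ = 4: algebraic multiplicity = 3, geometric multiplicity = 1

Determining the block sizes for each eigenvalue:
  λ = 4: one block (gm = 1), so the single block has size am = 3 → block sizes [3]

Assembling the blocks gives a Jordan form
J =
  [4, 1, 0]
  [0, 4, 1]
  [0, 0, 4]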